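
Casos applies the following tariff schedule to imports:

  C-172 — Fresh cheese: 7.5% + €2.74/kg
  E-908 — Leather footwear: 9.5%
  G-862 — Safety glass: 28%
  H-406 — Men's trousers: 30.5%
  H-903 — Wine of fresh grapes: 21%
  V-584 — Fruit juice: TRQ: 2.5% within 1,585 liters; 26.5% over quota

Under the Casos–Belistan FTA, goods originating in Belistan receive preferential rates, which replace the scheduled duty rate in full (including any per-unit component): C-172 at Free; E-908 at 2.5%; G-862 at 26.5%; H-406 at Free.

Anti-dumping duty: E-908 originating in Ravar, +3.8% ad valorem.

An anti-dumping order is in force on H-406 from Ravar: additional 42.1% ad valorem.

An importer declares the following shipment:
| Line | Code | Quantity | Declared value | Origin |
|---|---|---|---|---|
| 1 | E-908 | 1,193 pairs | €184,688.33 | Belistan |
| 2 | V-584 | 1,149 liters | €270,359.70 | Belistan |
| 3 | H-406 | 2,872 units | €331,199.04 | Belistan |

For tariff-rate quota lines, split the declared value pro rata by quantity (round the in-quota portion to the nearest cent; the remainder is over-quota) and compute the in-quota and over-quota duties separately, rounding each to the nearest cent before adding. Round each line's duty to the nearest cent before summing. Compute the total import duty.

€11,376.20

Line 1 (E-908, Belistan, 1,193 pairs, €184,688.33):
Base rate for E-908 is 9.5%.
Origin Belistan qualifies under the Casos–Belistan agreement and E-908 is covered: preferential rate 2.5% applies instead.
The additional-duty order on E-908 targets Ravar, not Belistan; it does not apply.
Duty = €184,688.33 × 2.5% = €4,617.21.
Line 2 (V-584, Belistan, 1,149 liters, €270,359.70):
Code V-584 is under a tariff-rate quota (threshold 1,585 liters). Quantity 1,149 liters is within the quota, so the in-quota rate 2.5% applies to the full value.
Duty = €270,359.70 × 2.5% = €6,758.99.
Line 3 (H-406, Belistan, 2,872 units, €331,199.04):
Base rate for H-406 is 30.5%.
Origin Belistan qualifies under the Casos–Belistan agreement and H-406 is covered: preferential rate Free applies instead.
The additional-duty order on H-406 targets Ravar, not Belistan; it does not apply.
Duty = €331,199.04 × 0% = €0.00.
Total = €4,617.21 + €6,758.99 + €0.00 = €11,376.20.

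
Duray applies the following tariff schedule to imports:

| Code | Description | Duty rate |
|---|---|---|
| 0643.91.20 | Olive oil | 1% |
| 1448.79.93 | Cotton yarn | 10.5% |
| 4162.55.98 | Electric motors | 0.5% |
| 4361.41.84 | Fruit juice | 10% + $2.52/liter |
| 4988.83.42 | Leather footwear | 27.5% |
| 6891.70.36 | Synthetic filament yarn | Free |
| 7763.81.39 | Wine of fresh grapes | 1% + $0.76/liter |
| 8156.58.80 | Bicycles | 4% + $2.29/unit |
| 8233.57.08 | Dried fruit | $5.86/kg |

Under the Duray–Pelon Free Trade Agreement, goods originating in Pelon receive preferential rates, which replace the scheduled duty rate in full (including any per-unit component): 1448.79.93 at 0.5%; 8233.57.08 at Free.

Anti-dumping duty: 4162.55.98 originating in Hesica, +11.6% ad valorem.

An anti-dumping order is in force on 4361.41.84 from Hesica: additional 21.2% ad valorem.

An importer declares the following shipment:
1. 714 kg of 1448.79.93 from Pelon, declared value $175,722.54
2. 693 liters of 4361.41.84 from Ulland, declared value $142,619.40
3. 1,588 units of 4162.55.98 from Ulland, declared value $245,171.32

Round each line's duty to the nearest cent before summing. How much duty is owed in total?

Line 1 (1448.79.93, Pelon, 714 kg, $175,722.54):
Base rate for 1448.79.93 is 10.5%.
Origin Pelon qualifies under the Duray–Pelon agreement and 1448.79.93 is covered: preferential rate 0.5% applies instead.
Duty = $175,722.54 × 0.5% = $878.61.
Line 2 (4361.41.84, Ulland, 693 liters, $142,619.40):
Base rate for 4361.41.84 is 10% + $2.52/liter.
The additional-duty order on 4361.41.84 targets Hesica, not Ulland; it does not apply.
Duty = $142,619.40 × 10% + 693 × $2.52 = $16,008.30.
Line 3 (4162.55.98, Ulland, 1,588 units, $245,171.32):
Base rate for 4162.55.98 is 0.5%.
The additional-duty order on 4162.55.98 targets Hesica, not Ulland; it does not apply.
Duty = $245,171.32 × 0.5% = $1,225.86.
Total = $878.61 + $16,008.30 + $1,225.86 = $18,112.77.

$18,112.77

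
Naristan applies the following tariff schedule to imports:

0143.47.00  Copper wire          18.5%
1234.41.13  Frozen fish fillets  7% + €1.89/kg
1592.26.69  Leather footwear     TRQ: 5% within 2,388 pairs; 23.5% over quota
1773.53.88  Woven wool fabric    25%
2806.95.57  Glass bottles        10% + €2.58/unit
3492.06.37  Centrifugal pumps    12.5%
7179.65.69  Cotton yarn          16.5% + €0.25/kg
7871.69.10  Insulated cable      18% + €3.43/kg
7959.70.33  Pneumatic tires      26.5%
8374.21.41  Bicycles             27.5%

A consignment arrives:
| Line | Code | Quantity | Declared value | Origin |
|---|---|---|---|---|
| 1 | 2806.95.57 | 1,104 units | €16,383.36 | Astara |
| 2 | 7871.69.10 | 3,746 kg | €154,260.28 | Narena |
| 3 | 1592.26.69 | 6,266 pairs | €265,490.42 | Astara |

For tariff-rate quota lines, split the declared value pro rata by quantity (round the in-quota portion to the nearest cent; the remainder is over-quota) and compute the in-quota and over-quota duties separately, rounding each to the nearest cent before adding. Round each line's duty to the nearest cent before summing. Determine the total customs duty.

€88,774.32

Line 1 (2806.95.57, Astara, 1,104 units, €16,383.36):
Base rate for 2806.95.57 is 10% + €2.58/unit.
Duty = €16,383.36 × 10% + 1,104 × €2.58 = €4,486.66.
Line 2 (7871.69.10, Narena, 3,746 kg, €154,260.28):
Base rate for 7871.69.10 is 18% + €3.43/kg.
Duty = €154,260.28 × 18% + 3,746 × €3.43 = €40,615.63.
Line 3 (1592.26.69, Astara, 6,266 pairs, €265,490.42):
Code 1592.26.69 is under a tariff-rate quota (threshold 2,388 pairs). In-quota: 2,388 pairs at 5%; over-quota: 3,878 pairs at 23.5%.
Pro-rata value split: in-quota = €265,490.42 × 2,388/6,266 = €101,179.56; over-quota = €265,490.42 − €101,179.56 = €164,310.86.
In-quota duty = €101,179.56 × 5% = €5,058.98. Over-quota duty = €164,310.86 × 23.5% = €38,613.05.
Line duty = €5,058.98 + €38,613.05 = €43,672.03.
Total = €4,486.66 + €40,615.63 + €43,672.03 = €88,774.32.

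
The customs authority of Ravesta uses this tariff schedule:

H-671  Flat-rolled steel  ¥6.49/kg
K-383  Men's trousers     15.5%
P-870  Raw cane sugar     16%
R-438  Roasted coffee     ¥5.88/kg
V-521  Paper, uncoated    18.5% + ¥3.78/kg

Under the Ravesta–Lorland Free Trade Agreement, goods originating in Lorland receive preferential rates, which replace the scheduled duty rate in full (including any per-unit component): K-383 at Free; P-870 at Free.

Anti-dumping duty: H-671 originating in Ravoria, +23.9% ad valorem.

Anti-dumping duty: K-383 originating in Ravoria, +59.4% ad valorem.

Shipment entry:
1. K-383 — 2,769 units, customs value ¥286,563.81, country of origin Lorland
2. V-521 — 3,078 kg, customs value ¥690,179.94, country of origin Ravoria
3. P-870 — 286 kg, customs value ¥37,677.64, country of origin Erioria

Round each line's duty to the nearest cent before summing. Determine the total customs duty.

¥145,346.55

Line 1 (K-383, Lorland, 2,769 units, ¥286,563.81):
Base rate for K-383 is 15.5%.
Origin Lorland qualifies under the Ravesta–Lorland agreement and K-383 is covered: preferential rate Free applies instead.
The additional-duty order on K-383 targets Ravoria, not Lorland; it does not apply.
Duty = ¥286,563.81 × 0% = ¥0.00.
Line 2 (V-521, Ravoria, 3,078 kg, ¥690,179.94):
Base rate for V-521 is 18.5% + ¥3.78/kg.
Duty = ¥690,179.94 × 18.5% + 3,078 × ¥3.78 = ¥139,318.13.
Line 3 (P-870, Erioria, 286 kg, ¥37,677.64):
Base rate for P-870 is 16%.
P-870 has an FTA preferential rate, but origin Erioria is not Lorland; base rate stands.
Duty = ¥37,677.64 × 16% = ¥6,028.42.
Total = ¥0.00 + ¥139,318.13 + ¥6,028.42 = ¥145,346.55.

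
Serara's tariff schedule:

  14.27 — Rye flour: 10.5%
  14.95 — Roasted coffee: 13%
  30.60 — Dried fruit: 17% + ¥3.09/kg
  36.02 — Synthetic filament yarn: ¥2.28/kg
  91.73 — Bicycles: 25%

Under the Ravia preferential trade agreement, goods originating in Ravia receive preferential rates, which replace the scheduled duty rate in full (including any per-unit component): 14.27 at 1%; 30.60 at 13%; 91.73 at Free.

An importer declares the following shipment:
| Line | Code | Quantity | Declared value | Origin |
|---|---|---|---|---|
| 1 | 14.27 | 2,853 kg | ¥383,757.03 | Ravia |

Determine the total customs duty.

Line 1 (14.27, Ravia, 2,853 kg, ¥383,757.03):
Base rate for 14.27 is 10.5%.
Origin Ravia qualifies under the Serara–Ravia agreement and 14.27 is covered: preferential rate 1% applies instead.
Duty = ¥383,757.03 × 1% = ¥3,837.57.

¥3,837.57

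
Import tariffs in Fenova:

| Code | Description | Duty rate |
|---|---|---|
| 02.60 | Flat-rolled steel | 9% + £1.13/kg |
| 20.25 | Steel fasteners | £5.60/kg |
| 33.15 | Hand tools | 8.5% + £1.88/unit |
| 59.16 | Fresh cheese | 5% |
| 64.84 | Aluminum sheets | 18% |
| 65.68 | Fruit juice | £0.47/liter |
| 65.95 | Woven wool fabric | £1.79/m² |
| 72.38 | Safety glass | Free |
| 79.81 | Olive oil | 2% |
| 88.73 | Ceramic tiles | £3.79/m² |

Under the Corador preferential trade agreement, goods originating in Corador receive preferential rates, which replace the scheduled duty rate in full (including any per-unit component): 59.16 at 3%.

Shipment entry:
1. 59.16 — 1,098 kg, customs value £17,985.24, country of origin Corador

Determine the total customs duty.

£539.56

Line 1 (59.16, Corador, 1,098 kg, £17,985.24):
Base rate for 59.16 is 5%.
Origin Corador qualifies under the Fenova–Corador agreement and 59.16 is covered: preferential rate 3% applies instead.
Duty = £17,985.24 × 3% = £539.56.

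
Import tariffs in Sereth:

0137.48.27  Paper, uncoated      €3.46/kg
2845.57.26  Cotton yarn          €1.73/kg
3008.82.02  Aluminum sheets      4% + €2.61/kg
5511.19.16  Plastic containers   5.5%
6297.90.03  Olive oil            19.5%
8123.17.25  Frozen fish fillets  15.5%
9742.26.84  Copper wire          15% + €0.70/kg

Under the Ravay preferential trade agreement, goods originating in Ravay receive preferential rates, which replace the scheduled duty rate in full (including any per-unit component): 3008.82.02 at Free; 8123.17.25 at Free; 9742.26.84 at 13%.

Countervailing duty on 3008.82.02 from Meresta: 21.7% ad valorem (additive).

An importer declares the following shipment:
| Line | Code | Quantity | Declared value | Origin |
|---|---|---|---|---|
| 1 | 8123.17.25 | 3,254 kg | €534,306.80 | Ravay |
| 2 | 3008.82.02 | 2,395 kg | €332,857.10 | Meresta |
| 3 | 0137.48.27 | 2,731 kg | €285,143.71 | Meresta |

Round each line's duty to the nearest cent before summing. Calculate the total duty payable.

€101,244.48

Line 1 (8123.17.25, Ravay, 3,254 kg, €534,306.80):
Base rate for 8123.17.25 is 15.5%.
Origin Ravay qualifies under the Sereth–Ravay agreement and 8123.17.25 is covered: preferential rate Free applies instead.
Duty = €534,306.80 × 0% = €0.00.
Line 2 (3008.82.02, Meresta, 2,395 kg, €332,857.10):
Base rate for 3008.82.02 is 4% + €2.61/kg.
3008.82.02 has an FTA preferential rate, but origin Meresta is not Ravay; base rate stands.
Additional duty on 3008.82.02 from Meresta: +21.7%. Applied ad valorem rate: 4% + 21.7% = 25.7%.
Duty = €332,857.10 × 25.7% + 2,395 × €2.61 = €91,795.22.
Line 3 (0137.48.27, Meresta, 2,731 kg, €285,143.71):
Base rate for 0137.48.27 is €3.46/kg.
Duty = 2,731 × €3.46 = €9,449.26.
Total = €0.00 + €91,795.22 + €9,449.26 = €101,244.48.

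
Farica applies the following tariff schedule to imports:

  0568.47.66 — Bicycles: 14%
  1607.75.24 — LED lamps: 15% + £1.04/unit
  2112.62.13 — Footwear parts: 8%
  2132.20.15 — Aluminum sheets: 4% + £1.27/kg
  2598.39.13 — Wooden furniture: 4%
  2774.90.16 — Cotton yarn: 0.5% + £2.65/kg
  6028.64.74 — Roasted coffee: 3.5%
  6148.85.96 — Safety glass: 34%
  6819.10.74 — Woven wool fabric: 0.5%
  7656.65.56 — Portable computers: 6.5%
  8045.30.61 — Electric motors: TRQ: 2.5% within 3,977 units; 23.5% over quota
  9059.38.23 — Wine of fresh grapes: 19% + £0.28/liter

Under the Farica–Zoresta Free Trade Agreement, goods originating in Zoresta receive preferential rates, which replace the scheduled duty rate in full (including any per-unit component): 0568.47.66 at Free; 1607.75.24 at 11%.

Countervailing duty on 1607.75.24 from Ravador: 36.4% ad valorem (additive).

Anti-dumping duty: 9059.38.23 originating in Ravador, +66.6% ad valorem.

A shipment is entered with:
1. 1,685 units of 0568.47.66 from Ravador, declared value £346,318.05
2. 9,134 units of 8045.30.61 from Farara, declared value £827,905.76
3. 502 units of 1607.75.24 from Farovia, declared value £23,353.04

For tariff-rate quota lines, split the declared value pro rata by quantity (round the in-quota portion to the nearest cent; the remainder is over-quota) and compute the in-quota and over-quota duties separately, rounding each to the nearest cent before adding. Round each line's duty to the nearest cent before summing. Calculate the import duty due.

£171,367.61

Line 1 (0568.47.66, Ravador, 1,685 units, £346,318.05):
Base rate for 0568.47.66 is 14%.
0568.47.66 has an FTA preferential rate, but origin Ravador is not Zoresta; base rate stands.
Duty = £346,318.05 × 14% = £48,484.53.
Line 2 (8045.30.61, Farara, 9,134 units, £827,905.76):
Code 8045.30.61 is under a tariff-rate quota (threshold 3,977 units). In-quota: 3,977 units at 2.5%; over-quota: 5,157 units at 23.5%.
Pro-rata value split: in-quota = £827,905.76 × 3,977/9,134 = £360,475.28; over-quota = £827,905.76 − £360,475.28 = £467,430.48.
In-quota duty = £360,475.28 × 2.5% = £9,011.88. Over-quota duty = £467,430.48 × 23.5% = £109,846.16.
Line duty = £9,011.88 + £109,846.16 = £118,858.04.
Line 3 (1607.75.24, Farovia, 502 units, £23,353.04):
Base rate for 1607.75.24 is 15% + £1.04/unit.
1607.75.24 has an FTA preferential rate, but origin Farovia is not Zoresta; base rate stands.
The additional-duty order on 1607.75.24 targets Ravador, not Farovia; it does not apply.
Duty = £23,353.04 × 15% + 502 × £1.04 = £4,025.04.
Total = £48,484.53 + £118,858.04 + £4,025.04 = £171,367.61.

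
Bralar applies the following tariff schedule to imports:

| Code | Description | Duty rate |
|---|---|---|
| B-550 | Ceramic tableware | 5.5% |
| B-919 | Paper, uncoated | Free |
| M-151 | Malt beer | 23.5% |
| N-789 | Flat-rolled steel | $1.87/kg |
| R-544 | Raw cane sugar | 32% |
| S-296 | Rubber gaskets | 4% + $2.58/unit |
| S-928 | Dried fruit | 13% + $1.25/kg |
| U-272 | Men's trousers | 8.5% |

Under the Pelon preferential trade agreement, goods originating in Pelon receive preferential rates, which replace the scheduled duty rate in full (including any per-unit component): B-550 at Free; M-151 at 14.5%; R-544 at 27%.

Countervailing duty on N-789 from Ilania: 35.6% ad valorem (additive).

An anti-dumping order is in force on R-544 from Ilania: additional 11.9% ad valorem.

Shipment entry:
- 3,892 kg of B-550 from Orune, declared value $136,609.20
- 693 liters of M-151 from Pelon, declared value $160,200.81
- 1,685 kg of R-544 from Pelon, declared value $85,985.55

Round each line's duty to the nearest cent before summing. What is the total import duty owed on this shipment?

Line 1 (B-550, Orune, 3,892 kg, $136,609.20):
Base rate for B-550 is 5.5%.
B-550 has an FTA preferential rate, but origin Orune is not Pelon; base rate stands.
Duty = $136,609.20 × 5.5% = $7,513.51.
Line 2 (M-151, Pelon, 693 liters, $160,200.81):
Base rate for M-151 is 23.5%.
Origin Pelon qualifies under the Bralar–Pelon agreement and M-151 is covered: preferential rate 14.5% applies instead.
Duty = $160,200.81 × 14.5% = $23,229.12.
Line 3 (R-544, Pelon, 1,685 kg, $85,985.55):
Base rate for R-544 is 32%.
Origin Pelon qualifies under the Bralar–Pelon agreement and R-544 is covered: preferential rate 27% applies instead.
The additional-duty order on R-544 targets Ilania, not Pelon; it does not apply.
Duty = $85,985.55 × 27% = $23,216.10.
Total = $7,513.51 + $23,229.12 + $23,216.10 = $53,958.73.

$53,958.73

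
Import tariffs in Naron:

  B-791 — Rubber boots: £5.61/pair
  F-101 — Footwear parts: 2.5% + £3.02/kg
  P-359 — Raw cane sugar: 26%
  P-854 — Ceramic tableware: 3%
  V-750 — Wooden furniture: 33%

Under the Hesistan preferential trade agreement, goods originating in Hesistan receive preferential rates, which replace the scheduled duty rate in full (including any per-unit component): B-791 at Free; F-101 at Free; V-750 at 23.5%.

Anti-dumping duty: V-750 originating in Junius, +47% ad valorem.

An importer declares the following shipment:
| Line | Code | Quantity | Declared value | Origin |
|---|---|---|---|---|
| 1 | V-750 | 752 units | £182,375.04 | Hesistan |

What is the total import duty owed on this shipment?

£42,858.13

Line 1 (V-750, Hesistan, 752 units, £182,375.04):
Base rate for V-750 is 33%.
Origin Hesistan qualifies under the Naron–Hesistan agreement and V-750 is covered: preferential rate 23.5% applies instead.
The additional-duty order on V-750 targets Junius, not Hesistan; it does not apply.
Duty = £182,375.04 × 23.5% = £42,858.13.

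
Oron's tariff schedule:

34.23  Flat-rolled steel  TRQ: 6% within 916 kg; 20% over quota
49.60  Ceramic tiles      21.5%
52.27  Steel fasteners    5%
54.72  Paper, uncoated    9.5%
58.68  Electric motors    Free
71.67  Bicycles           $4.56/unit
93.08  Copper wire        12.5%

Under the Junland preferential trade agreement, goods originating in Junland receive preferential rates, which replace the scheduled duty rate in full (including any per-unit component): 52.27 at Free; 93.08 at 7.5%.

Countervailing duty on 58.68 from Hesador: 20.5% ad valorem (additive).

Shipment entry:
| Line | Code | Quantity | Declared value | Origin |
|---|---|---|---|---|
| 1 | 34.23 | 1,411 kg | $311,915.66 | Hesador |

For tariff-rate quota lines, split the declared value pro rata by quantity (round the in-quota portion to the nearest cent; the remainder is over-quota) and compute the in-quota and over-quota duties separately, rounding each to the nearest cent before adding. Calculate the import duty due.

$34,034.40

Line 1 (34.23, Hesador, 1,411 kg, $311,915.66):
Code 34.23 is under a tariff-rate quota (threshold 916 kg). In-quota: 916 kg at 6%; over-quota: 495 kg at 20%.
Pro-rata value split: in-quota = $311,915.66 × 916/1,411 = $202,490.96; over-quota = $311,915.66 − $202,490.96 = $109,424.70.
In-quota duty = $202,490.96 × 6% = $12,149.46. Over-quota duty = $109,424.70 × 20% = $21,884.94.
Line duty = $12,149.46 + $21,884.94 = $34,034.40.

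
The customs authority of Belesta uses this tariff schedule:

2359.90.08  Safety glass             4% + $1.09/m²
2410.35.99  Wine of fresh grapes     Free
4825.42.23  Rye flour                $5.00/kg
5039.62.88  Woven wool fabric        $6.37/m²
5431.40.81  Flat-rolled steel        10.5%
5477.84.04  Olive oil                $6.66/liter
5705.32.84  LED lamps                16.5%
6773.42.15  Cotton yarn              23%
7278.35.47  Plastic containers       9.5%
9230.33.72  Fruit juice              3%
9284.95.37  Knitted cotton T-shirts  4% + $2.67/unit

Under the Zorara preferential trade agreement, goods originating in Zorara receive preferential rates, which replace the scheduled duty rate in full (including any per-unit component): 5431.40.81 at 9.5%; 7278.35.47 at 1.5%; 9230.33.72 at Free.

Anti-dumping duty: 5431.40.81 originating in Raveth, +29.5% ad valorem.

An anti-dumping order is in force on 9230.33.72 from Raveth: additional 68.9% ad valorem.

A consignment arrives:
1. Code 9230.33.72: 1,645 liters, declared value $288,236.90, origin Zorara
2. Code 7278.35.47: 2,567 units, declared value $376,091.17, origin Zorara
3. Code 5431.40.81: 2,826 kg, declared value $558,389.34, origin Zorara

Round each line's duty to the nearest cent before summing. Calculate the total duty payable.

$58,688.36

Line 1 (9230.33.72, Zorara, 1,645 liters, $288,236.90):
Base rate for 9230.33.72 is 3%.
Origin Zorara qualifies under the Belesta–Zorara agreement and 9230.33.72 is covered: preferential rate Free applies instead.
The additional-duty order on 9230.33.72 targets Raveth, not Zorara; it does not apply.
Duty = $288,236.90 × 0% = $0.00.
Line 2 (7278.35.47, Zorara, 2,567 units, $376,091.17):
Base rate for 7278.35.47 is 9.5%.
Origin Zorara qualifies under the Belesta–Zorara agreement and 7278.35.47 is covered: preferential rate 1.5% applies instead.
Duty = $376,091.17 × 1.5% = $5,641.37.
Line 3 (5431.40.81, Zorara, 2,826 kg, $558,389.34):
Base rate for 5431.40.81 is 10.5%.
Origin Zorara qualifies under the Belesta–Zorara agreement and 5431.40.81 is covered: preferential rate 9.5% applies instead.
The additional-duty order on 5431.40.81 targets Raveth, not Zorara; it does not apply.
Duty = $558,389.34 × 9.5% = $53,046.99.
Total = $0.00 + $5,641.37 + $53,046.99 = $58,688.36.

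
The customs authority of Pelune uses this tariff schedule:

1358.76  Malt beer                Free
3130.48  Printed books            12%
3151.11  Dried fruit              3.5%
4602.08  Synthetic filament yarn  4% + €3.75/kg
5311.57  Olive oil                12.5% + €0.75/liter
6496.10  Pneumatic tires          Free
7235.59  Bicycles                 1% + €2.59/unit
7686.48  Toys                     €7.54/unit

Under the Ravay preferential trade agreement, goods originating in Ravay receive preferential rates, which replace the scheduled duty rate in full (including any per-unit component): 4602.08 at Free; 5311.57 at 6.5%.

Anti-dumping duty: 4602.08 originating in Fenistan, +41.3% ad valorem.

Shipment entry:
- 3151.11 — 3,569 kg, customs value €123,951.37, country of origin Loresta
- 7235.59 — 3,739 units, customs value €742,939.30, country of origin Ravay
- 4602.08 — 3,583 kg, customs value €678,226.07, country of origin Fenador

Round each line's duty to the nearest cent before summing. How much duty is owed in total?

Line 1 (3151.11, Loresta, 3,569 kg, €123,951.37):
Base rate for 3151.11 is 3.5%.
Duty = €123,951.37 × 3.5% = €4,338.30.
Line 2 (7235.59, Ravay, 3,739 units, €742,939.30):
Base rate for 7235.59 is 1% + €2.59/unit.
Origin Ravay is the FTA partner but 7235.59 is not on the preference list; base rate stands.
Duty = €742,939.30 × 1% + 3,739 × €2.59 = €17,113.40.
Line 3 (4602.08, Fenador, 3,583 kg, €678,226.07):
Base rate for 4602.08 is 4% + €3.75/kg.
4602.08 has an FTA preferential rate, but origin Fenador is not Ravay; base rate stands.
The additional-duty order on 4602.08 targets Fenistan, not Fenador; it does not apply.
Duty = €678,226.07 × 4% + 3,583 × €3.75 = €40,565.29.
Total = €4,338.30 + €17,113.40 + €40,565.29 = €62,016.99.

€62,016.99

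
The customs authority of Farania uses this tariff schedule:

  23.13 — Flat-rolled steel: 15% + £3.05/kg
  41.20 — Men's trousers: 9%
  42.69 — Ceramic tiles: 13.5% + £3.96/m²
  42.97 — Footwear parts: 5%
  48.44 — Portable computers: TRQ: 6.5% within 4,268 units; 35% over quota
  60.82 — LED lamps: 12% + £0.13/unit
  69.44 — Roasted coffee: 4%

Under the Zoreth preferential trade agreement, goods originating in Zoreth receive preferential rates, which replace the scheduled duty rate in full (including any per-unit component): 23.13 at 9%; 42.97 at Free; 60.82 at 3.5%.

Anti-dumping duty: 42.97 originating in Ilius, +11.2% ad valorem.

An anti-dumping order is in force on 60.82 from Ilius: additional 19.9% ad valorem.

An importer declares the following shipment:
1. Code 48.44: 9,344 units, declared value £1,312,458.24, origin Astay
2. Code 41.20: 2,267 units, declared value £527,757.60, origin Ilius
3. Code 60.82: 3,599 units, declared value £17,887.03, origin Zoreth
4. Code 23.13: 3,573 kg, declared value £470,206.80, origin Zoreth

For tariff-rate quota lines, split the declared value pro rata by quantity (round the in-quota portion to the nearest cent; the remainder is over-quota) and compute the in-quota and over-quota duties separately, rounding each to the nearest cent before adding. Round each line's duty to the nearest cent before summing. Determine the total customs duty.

£378,950.49

Line 1 (48.44, Astay, 9,344 units, £1,312,458.24):
Code 48.44 is under a tariff-rate quota (threshold 4,268 units). In-quota: 4,268 units at 6.5%; over-quota: 5,076 units at 35%.
Pro-rata value split: in-quota = £1,312,458.24 × 4,268/9,344 = £599,483.28; over-quota = £1,312,458.24 − £599,483.28 = £712,974.96.
In-quota duty = £599,483.28 × 6.5% = £38,966.41. Over-quota duty = £712,974.96 × 35% = £249,541.24.
Line duty = £38,966.41 + £249,541.24 = £288,507.65.
Line 2 (41.20, Ilius, 2,267 units, £527,757.60):
Base rate for 41.20 is 9%.
Duty = £527,757.60 × 9% = £47,498.18.
Line 3 (60.82, Zoreth, 3,599 units, £17,887.03):
Base rate for 60.82 is 12% + £0.13/unit.
Origin Zoreth qualifies under the Farania–Zoreth agreement and 60.82 is covered: preferential rate 3.5% applies instead.
The additional-duty order on 60.82 targets Ilius, not Zoreth; it does not apply.
Duty = £17,887.03 × 3.5% = £626.05.
Line 4 (23.13, Zoreth, 3,573 kg, £470,206.80):
Base rate for 23.13 is 15% + £3.05/kg.
Origin Zoreth qualifies under the Farania–Zoreth agreement and 23.13 is covered: preferential rate 9% applies instead.
Duty = £470,206.80 × 9% = £42,318.61.
Total = £288,507.65 + £47,498.18 + £626.05 + £42,318.61 = £378,950.49.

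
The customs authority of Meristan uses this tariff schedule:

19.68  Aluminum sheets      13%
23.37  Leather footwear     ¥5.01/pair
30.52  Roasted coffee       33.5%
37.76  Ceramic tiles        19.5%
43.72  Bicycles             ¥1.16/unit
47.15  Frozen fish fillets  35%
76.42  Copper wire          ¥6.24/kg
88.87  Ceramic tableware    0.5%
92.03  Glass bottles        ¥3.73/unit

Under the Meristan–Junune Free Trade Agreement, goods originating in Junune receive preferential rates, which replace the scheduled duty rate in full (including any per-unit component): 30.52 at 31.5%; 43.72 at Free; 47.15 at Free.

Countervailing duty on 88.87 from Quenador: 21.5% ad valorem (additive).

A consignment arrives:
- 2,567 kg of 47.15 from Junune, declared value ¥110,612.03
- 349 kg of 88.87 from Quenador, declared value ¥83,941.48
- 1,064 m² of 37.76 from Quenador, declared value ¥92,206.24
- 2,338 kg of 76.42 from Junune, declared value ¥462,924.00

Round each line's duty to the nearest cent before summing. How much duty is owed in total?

Line 1 (47.15, Junune, 2,567 kg, ¥110,612.03):
Base rate for 47.15 is 35%.
Origin Junune qualifies under the Meristan–Junune agreement and 47.15 is covered: preferential rate Free applies instead.
Duty = ¥110,612.03 × 0% = ¥0.00.
Line 2 (88.87, Quenador, 349 kg, ¥83,941.48):
Base rate for 88.87 is 0.5%.
Additional duty on 88.87 from Quenador: +21.5%. Applied ad valorem rate: 0.5% + 21.5% = 22%.
Duty = ¥83,941.48 × 22% = ¥18,467.13.
Line 3 (37.76, Quenador, 1,064 m², ¥92,206.24):
Base rate for 37.76 is 19.5%.
Duty = ¥92,206.24 × 19.5% = ¥17,980.22.
Line 4 (76.42, Junune, 2,338 kg, ¥462,924.00):
Base rate for 76.42 is ¥6.24/kg.
Origin Junune is the FTA partner but 76.42 is not on the preference list; base rate stands.
Duty = 2,338 × ¥6.24 = ¥14,589.12.
Total = ¥0.00 + ¥18,467.13 + ¥17,980.22 + ¥14,589.12 = ¥51,036.47.

¥51,036.47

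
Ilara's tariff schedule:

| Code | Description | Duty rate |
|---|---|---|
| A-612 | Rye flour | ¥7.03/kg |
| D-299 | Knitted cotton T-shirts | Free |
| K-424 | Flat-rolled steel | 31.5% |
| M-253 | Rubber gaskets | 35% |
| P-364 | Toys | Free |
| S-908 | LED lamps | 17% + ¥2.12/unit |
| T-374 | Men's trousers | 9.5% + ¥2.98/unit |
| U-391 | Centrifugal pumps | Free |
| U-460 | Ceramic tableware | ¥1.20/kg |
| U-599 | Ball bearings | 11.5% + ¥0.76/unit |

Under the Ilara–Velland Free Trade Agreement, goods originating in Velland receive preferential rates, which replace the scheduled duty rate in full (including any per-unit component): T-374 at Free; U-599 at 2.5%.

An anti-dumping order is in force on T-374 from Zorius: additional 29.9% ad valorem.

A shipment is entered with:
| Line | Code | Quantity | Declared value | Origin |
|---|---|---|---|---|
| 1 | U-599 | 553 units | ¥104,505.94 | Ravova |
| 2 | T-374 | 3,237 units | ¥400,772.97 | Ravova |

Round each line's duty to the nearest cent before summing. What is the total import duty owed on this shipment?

¥60,158.15

Line 1 (U-599, Ravova, 553 units, ¥104,505.94):
Base rate for U-599 is 11.5% + ¥0.76/unit.
U-599 has an FTA preferential rate, but origin Ravova is not Velland; base rate stands.
Duty = ¥104,505.94 × 11.5% + 553 × ¥0.76 = ¥12,438.46.
Line 2 (T-374, Ravova, 3,237 units, ¥400,772.97):
Base rate for T-374 is 9.5% + ¥2.98/unit.
T-374 has an FTA preferential rate, but origin Ravova is not Velland; base rate stands.
The additional-duty order on T-374 targets Zorius, not Ravova; it does not apply.
Duty = ¥400,772.97 × 9.5% + 3,237 × ¥2.98 = ¥47,719.69.
Total = ¥12,438.46 + ¥47,719.69 = ¥60,158.15.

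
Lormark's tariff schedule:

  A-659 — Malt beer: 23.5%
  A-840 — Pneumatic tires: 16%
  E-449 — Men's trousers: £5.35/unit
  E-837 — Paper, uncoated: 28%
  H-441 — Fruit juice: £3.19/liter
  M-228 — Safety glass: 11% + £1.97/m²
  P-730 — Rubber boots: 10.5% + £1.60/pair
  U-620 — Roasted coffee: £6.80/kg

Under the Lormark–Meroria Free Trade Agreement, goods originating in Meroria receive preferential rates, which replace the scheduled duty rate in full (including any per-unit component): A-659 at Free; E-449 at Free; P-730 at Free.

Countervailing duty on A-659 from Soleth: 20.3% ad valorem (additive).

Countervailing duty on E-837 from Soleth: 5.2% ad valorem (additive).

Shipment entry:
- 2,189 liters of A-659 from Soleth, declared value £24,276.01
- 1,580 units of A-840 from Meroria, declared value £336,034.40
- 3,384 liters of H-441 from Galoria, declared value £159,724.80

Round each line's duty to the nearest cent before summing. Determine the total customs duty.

Line 1 (A-659, Soleth, 2,189 liters, £24,276.01):
Base rate for A-659 is 23.5%.
A-659 has an FTA preferential rate, but origin Soleth is not Meroria; base rate stands.
Additional duty on A-659 from Soleth: +20.3%. Applied ad valorem rate: 23.5% + 20.3% = 43.8%.
Duty = £24,276.01 × 43.8% = £10,632.89.
Line 2 (A-840, Meroria, 1,580 units, £336,034.40):
Base rate for A-840 is 16%.
Origin Meroria is the FTA partner but A-840 is not on the preference list; base rate stands.
Duty = £336,034.40 × 16% = £53,765.50.
Line 3 (H-441, Galoria, 3,384 liters, £159,724.80):
Base rate for H-441 is £3.19/liter.
Duty = 3,384 × £3.19 = £10,794.96.
Total = £10,632.89 + £53,765.50 + £10,794.96 = £75,193.35.

£75,193.35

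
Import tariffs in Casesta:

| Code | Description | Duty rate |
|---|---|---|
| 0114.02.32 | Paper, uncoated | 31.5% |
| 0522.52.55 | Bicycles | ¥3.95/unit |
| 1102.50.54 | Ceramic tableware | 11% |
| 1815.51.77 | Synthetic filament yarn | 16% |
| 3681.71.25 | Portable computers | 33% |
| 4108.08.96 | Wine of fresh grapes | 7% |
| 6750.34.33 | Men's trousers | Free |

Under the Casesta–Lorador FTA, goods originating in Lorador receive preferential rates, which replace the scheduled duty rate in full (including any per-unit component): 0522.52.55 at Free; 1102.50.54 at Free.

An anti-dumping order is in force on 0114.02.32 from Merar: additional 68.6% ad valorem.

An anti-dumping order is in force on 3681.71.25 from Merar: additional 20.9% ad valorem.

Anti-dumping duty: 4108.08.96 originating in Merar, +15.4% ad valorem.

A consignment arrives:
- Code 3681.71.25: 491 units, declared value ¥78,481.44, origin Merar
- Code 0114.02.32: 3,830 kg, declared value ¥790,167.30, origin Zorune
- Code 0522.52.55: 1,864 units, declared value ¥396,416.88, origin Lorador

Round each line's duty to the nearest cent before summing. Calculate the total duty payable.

¥291,204.20

Line 1 (3681.71.25, Merar, 491 units, ¥78,481.44):
Base rate for 3681.71.25 is 33%.
Additional duty on 3681.71.25 from Merar: +20.9%. Applied ad valorem rate: 33% + 20.9% = 53.9%.
Duty = ¥78,481.44 × 53.9% = ¥42,301.50.
Line 2 (0114.02.32, Zorune, 3,830 kg, ¥790,167.30):
Base rate for 0114.02.32 is 31.5%.
The additional-duty order on 0114.02.32 targets Merar, not Zorune; it does not apply.
Duty = ¥790,167.30 × 31.5% = ¥248,902.70.
Line 3 (0522.52.55, Lorador, 1,864 units, ¥396,416.88):
Base rate for 0522.52.55 is ¥3.95/unit.
Origin Lorador qualifies under the Casesta–Lorador agreement and 0522.52.55 is covered: preferential rate Free applies instead.
Duty = ¥396,416.88 × 0% = ¥0.00.
Total = ¥42,301.50 + ¥248,902.70 + ¥0.00 = ¥291,204.20.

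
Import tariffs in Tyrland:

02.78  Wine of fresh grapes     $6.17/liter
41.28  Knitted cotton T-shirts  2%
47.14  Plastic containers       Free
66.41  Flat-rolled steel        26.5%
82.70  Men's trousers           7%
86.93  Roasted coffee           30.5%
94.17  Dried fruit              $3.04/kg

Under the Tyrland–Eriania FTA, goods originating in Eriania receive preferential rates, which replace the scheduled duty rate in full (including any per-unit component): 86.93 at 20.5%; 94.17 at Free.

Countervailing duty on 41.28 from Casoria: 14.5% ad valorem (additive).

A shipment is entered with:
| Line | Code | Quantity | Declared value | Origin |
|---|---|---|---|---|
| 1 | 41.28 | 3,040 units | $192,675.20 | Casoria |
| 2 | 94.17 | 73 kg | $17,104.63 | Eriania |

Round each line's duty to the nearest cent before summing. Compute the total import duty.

$31,791.41

Line 1 (41.28, Casoria, 3,040 units, $192,675.20):
Base rate for 41.28 is 2%.
Additional duty on 41.28 from Casoria: +14.5%. Applied ad valorem rate: 2% + 14.5% = 16.5%.
Duty = $192,675.20 × 16.5% = $31,791.41.
Line 2 (94.17, Eriania, 73 kg, $17,104.63):
Base rate for 94.17 is $3.04/kg.
Origin Eriania qualifies under the Tyrland–Eriania agreement and 94.17 is covered: preferential rate Free applies instead.
Duty = $17,104.63 × 0% = $0.00.
Total = $31,791.41 + $0.00 = $31,791.41.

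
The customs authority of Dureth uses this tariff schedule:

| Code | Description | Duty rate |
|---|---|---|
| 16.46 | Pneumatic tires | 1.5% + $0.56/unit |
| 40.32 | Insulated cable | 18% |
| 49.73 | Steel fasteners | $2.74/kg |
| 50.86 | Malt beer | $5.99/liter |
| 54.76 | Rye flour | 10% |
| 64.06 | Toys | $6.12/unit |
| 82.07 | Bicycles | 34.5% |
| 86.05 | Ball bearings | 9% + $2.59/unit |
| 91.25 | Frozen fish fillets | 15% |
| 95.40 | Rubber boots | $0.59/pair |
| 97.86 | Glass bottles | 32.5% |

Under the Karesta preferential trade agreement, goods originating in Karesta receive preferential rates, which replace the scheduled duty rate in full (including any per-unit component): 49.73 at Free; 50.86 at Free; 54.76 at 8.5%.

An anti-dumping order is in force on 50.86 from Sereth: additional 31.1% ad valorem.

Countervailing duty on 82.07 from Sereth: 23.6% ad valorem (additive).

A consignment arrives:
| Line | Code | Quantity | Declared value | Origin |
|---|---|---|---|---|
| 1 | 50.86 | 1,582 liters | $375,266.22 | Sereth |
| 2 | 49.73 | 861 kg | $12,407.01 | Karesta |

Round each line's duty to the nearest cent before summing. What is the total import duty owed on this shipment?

Line 1 (50.86, Sereth, 1,582 liters, $375,266.22):
Base rate for 50.86 is $5.99/liter.
50.86 has an FTA preferential rate, but origin Sereth is not Karesta; base rate stands.
Additional duty on 50.86 from Sereth: +31.1% ad valorem. Applied ad valorem rate = 31.1%.
Duty = $375,266.22 × 31.1% + 1,582 × $5.99 = $126,183.97.
Line 2 (49.73, Karesta, 861 kg, $12,407.01):
Base rate for 49.73 is $2.74/kg.
Origin Karesta qualifies under the Dureth–Karesta agreement and 49.73 is covered: preferential rate Free applies instead.
Duty = $12,407.01 × 0% = $0.00.
Total = $126,183.97 + $0.00 = $126,183.97.

$126,183.97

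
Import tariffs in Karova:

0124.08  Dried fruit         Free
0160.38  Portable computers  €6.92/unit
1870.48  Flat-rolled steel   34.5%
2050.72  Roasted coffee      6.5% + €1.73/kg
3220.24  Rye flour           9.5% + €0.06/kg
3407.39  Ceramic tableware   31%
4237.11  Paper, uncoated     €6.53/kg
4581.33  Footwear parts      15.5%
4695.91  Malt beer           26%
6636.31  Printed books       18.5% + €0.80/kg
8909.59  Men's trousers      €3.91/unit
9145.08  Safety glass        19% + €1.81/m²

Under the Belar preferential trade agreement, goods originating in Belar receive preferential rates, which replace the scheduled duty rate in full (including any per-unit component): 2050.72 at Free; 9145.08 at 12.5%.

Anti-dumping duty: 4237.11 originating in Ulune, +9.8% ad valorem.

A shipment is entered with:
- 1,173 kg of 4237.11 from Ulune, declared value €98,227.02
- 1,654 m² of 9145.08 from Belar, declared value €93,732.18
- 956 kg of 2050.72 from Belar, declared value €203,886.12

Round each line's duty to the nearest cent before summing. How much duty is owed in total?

€29,002.46

Line 1 (4237.11, Ulune, 1,173 kg, €98,227.02):
Base rate for 4237.11 is €6.53/kg.
Additional duty on 4237.11 from Ulune: +9.8% ad valorem. Applied ad valorem rate = 9.8%.
Duty = €98,227.02 × 9.8% + 1,173 × €6.53 = €17,285.94.
Line 2 (9145.08, Belar, 1,654 m², €93,732.18):
Base rate for 9145.08 is 19% + €1.81/m².
Origin Belar qualifies under the Karova–Belar agreement and 9145.08 is covered: preferential rate 12.5% applies instead.
Duty = €93,732.18 × 12.5% = €11,716.52.
Line 3 (2050.72, Belar, 956 kg, €203,886.12):
Base rate for 2050.72 is 6.5% + €1.73/kg.
Origin Belar qualifies under the Karova–Belar agreement and 2050.72 is covered: preferential rate Free applies instead.
Duty = €203,886.12 × 0% = €0.00.
Total = €17,285.94 + €11,716.52 + €0.00 = €29,002.46.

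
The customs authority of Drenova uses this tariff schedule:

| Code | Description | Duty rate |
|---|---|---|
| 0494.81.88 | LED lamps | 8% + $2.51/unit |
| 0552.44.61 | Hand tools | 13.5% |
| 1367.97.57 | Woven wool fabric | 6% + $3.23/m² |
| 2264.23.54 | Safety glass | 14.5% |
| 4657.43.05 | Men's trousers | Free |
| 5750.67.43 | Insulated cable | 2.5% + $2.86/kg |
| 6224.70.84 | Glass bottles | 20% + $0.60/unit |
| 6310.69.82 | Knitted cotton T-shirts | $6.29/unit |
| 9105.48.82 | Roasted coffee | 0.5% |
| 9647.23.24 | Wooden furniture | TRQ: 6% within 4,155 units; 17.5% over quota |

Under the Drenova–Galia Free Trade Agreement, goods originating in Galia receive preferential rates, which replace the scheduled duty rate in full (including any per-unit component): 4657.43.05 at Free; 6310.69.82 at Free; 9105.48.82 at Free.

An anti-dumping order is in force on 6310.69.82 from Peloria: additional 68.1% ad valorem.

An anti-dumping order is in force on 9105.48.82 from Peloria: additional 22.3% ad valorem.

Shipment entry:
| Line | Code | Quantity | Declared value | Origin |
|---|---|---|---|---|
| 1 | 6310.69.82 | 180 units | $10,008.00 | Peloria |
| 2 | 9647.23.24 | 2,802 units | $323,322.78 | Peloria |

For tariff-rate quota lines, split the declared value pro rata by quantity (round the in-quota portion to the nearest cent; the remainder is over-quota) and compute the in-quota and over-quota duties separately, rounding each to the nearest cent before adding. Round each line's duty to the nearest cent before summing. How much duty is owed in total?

Line 1 (6310.69.82, Peloria, 180 units, $10,008.00):
Base rate for 6310.69.82 is $6.29/unit.
6310.69.82 has an FTA preferential rate, but origin Peloria is not Galia; base rate stands.
Additional duty on 6310.69.82 from Peloria: +68.1% ad valorem. Applied ad valorem rate = 68.1%.
Duty = $10,008.00 × 68.1% + 180 × $6.29 = $7,947.65.
Line 2 (9647.23.24, Peloria, 2,802 units, $323,322.78):
Code 9647.23.24 is under a tariff-rate quota (threshold 4,155 units). Quantity 2,802 units is within the quota, so the in-quota rate 6% applies to the full value.
Duty = $323,322.78 × 6% = $19,399.37.
Total = $7,947.65 + $19,399.37 = $27,347.02.

$27,347.02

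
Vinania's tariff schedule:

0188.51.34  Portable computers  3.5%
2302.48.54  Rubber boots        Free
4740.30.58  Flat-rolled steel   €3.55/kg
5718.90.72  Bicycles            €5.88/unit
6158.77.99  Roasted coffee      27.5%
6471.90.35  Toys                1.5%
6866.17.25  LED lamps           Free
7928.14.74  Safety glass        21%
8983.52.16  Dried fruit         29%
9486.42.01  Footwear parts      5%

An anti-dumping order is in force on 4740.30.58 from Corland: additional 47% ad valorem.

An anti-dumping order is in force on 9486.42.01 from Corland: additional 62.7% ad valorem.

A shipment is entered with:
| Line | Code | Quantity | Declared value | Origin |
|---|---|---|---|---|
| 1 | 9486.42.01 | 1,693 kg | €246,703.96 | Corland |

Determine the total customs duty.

Line 1 (9486.42.01, Corland, 1,693 kg, €246,703.96):
Base rate for 9486.42.01 is 5%.
Additional duty on 9486.42.01 from Corland: +62.7%. Applied ad valorem rate: 5% + 62.7% = 67.7%.
Duty = €246,703.96 × 67.7% = €167,018.58.

€167,018.58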